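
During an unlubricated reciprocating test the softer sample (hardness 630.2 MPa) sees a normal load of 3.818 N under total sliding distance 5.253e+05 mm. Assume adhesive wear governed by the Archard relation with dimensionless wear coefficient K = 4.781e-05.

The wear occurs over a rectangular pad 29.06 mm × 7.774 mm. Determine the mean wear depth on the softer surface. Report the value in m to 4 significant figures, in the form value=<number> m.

Intermediates are displayed rounded; all working math keeps full float precision, and rounded once at the end, at four significant figures.
Convert: Sliding distance L = 5.253e+05 mm = 525.3 m.
Convert: Hardness H = 630.2 MPa = 6.302e+08 Pa.
Convert: Pad sides 29.06 mm × 7.774 mm = 0.02906 m × 0.007774 m. Contact area A = 0.02906 m × 0.007774 m = 2.259e-04 m².
Working in SI base units: W = 3.818 N, H = 6.302e+08 Pa, K = 4.781e-05.
The Archard volume V = K·W·L/H = 4.781e-05 · 3.818 · 525.3 / 6.302e+08 = 1.522e-10 m³.
Mean wear depth h = V/A = 1.522e-10 / 2.259e-04 = 6.735e-07 m.

value=6.735e-07 m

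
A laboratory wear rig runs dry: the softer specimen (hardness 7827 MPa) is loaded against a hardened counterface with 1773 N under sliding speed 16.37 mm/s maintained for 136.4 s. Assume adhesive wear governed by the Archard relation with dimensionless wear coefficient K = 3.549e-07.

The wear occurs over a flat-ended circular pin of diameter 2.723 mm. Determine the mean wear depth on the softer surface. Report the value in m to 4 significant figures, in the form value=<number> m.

value=3.082e-08 m

Displayed values are rounded; all arithmetic runs at full float precision, and one final rounding, at four significant digits.
Sliding speed v = 16.37 mm/s = 0.01637 m/s. The distance L = v·t = 0.01637 m/s × 136.4 s = 2.233 m.
Hardness H = 7827 MPa = 7.827e+09 Pa.
Pin diameter d = 2.723 mm = 0.002723 m. Contact area A = π·d²/4 = π·(0.002723 m)²/4 = 5.824e-06 m².
In SI base units: W = 1773 N, H = 7.827e+09 Pa, K = 3.549e-07.
By Archard's law, V = K·W·L/H = 3.549e-07 · 1773 · 2.233 / 7.827e+09 = 1.795e-13 m³.
Mean wear depth h = V/A = 1.795e-13 / 5.824e-06 = 3.082e-08 m.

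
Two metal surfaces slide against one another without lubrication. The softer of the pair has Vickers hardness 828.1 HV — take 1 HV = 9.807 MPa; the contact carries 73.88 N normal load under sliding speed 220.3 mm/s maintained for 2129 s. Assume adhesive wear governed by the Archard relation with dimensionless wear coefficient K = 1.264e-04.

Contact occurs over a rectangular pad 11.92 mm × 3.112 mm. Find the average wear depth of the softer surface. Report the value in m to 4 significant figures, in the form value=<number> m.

value=1.454e-05 m

The intermediates are displayed rounded; all arithmetic carries full float precision, and rounded once at the end, at four significant figures.
Sliding speed v = 220.3 mm/s = 0.2203 m/s. Sliding distance L = v·t = 0.2203 m/s × 2129 s = 469.0 m.
Hardness H = 828.1 HV × 9.807 MPa/HV = 8121 MPa = 8.121e+09 Pa.
Pad sides 11.92 mm × 3.112 mm = 0.01192 m × 0.003112 m. Contact area A = 0.01192 m × 0.003112 m = 3.710e-05 m².
Expressed in SI base units: W = 73.88 N, H = 8.121e+09 Pa, K = 1.264e-04.
Apply Archard: V = K·W·L/H = 1.264e-04 · 73.88 · 469.0 / 8.121e+09 = 5.393e-10 m³.
Depth of wear h = V/A = 5.393e-10 / 3.710e-05 = 1.454e-05 m.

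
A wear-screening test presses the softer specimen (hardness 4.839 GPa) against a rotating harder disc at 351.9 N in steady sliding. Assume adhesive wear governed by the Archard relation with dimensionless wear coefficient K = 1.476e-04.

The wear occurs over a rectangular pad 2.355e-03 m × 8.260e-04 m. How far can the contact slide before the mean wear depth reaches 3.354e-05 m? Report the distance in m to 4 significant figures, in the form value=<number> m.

value=6.078 m

All working math carries full precision, and intermediate values appear rounded, and rounded just once: four significant figures.
Convert: Hardness H = 4.839 GPa = 4.839e+09 Pa.
Convert: Contact area A = 2.355e-03 m × 8.260e-04 m = 1.945e-06 m².
SI base units throughout: W = 351.9 N, H = 4.839e+09 Pa, K = 1.476e-04.
Allowed volume V_lim = h_lim·A = 3.354e-05 · 1.945e-06 = 6.524e-11 m³.
So the life L = V_lim·H/(K·W) = 6.524e-11 · 4.839e+09 / (1.476e-04 · 351.9) = 6.078 m.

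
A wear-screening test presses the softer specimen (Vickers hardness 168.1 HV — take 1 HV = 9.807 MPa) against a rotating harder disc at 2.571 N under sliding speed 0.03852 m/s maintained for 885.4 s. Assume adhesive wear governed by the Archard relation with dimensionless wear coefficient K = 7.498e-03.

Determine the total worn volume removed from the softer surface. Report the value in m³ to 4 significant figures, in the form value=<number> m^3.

The intermediates are printed rounded. The algebra holds full precision — rounded once at the end to 4 significant digits.
Convert: Total distance L = v·t = 0.03852 m/s × 885.4 s = 34.11 m.
Convert: Hardness H = 168.1 HV × 9.807 MPa/HV = 1649 MPa = 1.649e+09 Pa.
Restated in SI base units: W = 2.571 N, H = 1.649e+09 Pa, K = 7.498e-03.
The Archard volume V = K·W·L/H = 7.498e-03 · 2.571 · 34.11 / 1.649e+09 = 3.988e-10 m³.

value=3.988e-10 m^3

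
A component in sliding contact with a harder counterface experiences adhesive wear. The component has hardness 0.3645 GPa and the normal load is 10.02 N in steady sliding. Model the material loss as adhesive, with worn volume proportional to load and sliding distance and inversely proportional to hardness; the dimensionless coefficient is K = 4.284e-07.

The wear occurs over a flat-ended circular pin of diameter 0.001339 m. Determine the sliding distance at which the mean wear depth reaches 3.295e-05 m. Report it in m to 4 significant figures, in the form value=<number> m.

value=3940 m

All arithmetic holds full float precision, and the intermediates appear rounded — rounded once at the end: 4 significant digits.
Convert: Hardness H = 0.3645 GPa = 3.645e+08 Pa.
Convert: Contact area A = π·d²/4 = π·(0.001339 m)²/4 = 1.408e-06 m².
In SI base units: W = 10.02 N, H = 3.645e+08 Pa, K = 4.284e-07.
At the depth limit, V_lim = h_lim·A = 3.295e-05 · 1.408e-06 = 4.640e-11 m³.
Inverting, life L = V_lim·H/(K·W) = 4.640e-11 · 3.645e+08 / (4.284e-07 · 10.02) = 3940 m.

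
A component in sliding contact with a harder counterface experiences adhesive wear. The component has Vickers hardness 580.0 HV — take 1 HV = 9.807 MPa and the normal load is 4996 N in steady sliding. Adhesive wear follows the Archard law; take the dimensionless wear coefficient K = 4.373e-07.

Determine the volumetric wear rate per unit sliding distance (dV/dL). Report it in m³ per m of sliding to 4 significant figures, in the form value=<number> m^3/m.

value=3.841e-13 m^3/m

Intermediates are printed rounded — the computation maintains exact precision, and one last rounding: 4 significant figures.
Convert: Hardness H = 580.0 HV × 9.807 MPa/HV = 5688 MPa = 5.688e+09 Pa.
SI base units throughout: W = 4996 N, H = 5.688e+09 Pa, K = 4.373e-07.
Rate of wear dV/dL = K·W/H: 4.373e-07 · 4996 / 5.688e+09 = 3.841e-13 m³/m.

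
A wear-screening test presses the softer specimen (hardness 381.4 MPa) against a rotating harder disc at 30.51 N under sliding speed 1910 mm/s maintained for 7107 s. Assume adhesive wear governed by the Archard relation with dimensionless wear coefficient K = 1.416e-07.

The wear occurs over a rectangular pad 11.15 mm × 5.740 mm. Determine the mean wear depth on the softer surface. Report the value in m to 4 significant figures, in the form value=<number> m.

value=2.402e-06 m

Every step keeps full float precision. Intermediate values appear rounded, and one final rounding: four significant figures.
Convert: Sliding speed v = 1910 mm/s = 1.910 m/s. Path length L = v·t = 1.910 m/s × 7107 s = 1.357e+04 m.
Convert: Hardness H = 381.4 MPa = 3.814e+08 Pa.
Convert: Pad sides 11.15 mm × 5.740 mm = 0.01115 m × 0.005740 m. Contact area A = 0.01115 m × 0.005740 m = 6.400e-05 m².
In SI base units: W = 30.51 N, H = 3.814e+08 Pa, K = 1.416e-07.
Volume removed: V = K·W·L/H = 1.416e-07 · 30.51 · 1.357e+04 / 3.814e+08 = 1.538e-10 m³.
Mean wear depth h = V/A = 1.538e-10 / 6.400e-05 = 2.402e-06 m.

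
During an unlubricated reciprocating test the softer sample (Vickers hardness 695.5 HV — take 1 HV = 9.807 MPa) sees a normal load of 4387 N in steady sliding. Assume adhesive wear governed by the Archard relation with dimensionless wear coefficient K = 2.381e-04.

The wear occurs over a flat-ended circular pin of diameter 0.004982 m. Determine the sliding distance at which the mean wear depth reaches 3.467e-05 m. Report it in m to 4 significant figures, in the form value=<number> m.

value=4.413 m

The computation maintains exact precision — intermediates appear rounded. Rounded just once: four significant digits.
Convert: Hardness H = 695.5 HV × 9.807 MPa/HV = 6821 MPa = 6.821e+09 Pa.
Convert: Contact area A = π·d²/4 = π·(0.004982 m)²/4 = 1.949e-05 m².
Restated in SI base units: W = 4387 N, H = 6.821e+09 Pa, K = 2.381e-04.
At the depth limit, V_lim = h_lim·A = 3.467e-05 · 1.949e-05 = 6.759e-10 m³.
Life L = V_lim·H/(K·W) = 6.759e-10 · 6.821e+09 / (2.381e-04 · 4387) = 4.413 m.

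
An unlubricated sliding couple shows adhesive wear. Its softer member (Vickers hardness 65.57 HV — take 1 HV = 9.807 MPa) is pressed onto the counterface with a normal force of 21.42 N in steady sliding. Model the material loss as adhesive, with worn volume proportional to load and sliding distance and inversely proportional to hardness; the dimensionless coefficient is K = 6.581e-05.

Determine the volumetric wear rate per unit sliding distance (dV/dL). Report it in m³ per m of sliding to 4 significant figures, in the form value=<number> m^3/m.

Intermediate values are shown rounded. Every step runs at full float precision — one last rounding, at four significant digits.
Convert: Hardness H = 65.57 HV × 9.807 MPa/HV = 643.0 MPa = 6.430e+08 Pa.
In SI base units, W = 21.42 N, H = 6.430e+08 Pa, K = 6.581e-05.
Sliding wear rate dV/dL = K·W/H (no L dependence): 6.581e-05 · 21.42 / 6.430e+08 = 2.192e-12 m³/m.

value=2.192e-12 m^3/m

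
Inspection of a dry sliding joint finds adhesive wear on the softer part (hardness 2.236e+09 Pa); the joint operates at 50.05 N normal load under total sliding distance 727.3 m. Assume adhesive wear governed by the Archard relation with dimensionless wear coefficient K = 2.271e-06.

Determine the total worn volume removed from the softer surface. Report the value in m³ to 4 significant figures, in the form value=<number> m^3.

value=3.697e-11 m^3

Intermediate values are shown rounded; the algebra carries full float precision — a lone final rounding: four significant figures.
Expressed in SI base units: W = 50.05 N, H = 2.236e+09 Pa, K = 2.271e-06.
The Archard volume V = K·W·L/H = 2.271e-06 · 50.05 · 727.3 / 2.236e+09 = 3.697e-11 m³.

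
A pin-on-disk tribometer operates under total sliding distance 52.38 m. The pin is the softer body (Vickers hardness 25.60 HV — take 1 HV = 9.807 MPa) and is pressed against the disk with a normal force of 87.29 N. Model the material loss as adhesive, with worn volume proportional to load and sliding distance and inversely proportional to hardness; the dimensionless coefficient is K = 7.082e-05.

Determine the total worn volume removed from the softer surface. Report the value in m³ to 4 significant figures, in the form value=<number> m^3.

Each operation carries full precision. Quoted intermediates are rounded; one final rounding: 4 significant figures.
Hardness H = 25.60 HV × 9.807 MPa/HV = 251.1 MPa = 2.511e+08 Pa.
SI base units throughout: W = 87.29 N, H = 2.511e+08 Pa, K = 7.082e-05.
Worn volume V = K·W·L/H = 7.082e-05 · 87.29 · 52.38 / 2.511e+08 = 1.290e-09 m³.

value=1.290e-09 m^3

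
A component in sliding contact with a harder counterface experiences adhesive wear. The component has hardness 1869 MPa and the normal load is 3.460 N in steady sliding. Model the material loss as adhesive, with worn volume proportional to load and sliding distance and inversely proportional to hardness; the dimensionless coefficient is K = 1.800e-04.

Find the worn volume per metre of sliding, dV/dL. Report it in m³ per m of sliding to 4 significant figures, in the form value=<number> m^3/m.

value=3.332e-13 m^3/m

The intermediates are displayed rounded; all arithmetic holds full float precision; a single final rounding: four significant digits.
Convert: Hardness H = 1869 MPa = 1.869e+09 Pa.
As SI base values: W = 3.460 N, H = 1.869e+09 Pa, K = 1.800e-04.
Rate of wear dV/dL = K·W/H (independent of L): 1.800e-04 · 3.460 / 1.869e+09 = 3.332e-13 m³/m.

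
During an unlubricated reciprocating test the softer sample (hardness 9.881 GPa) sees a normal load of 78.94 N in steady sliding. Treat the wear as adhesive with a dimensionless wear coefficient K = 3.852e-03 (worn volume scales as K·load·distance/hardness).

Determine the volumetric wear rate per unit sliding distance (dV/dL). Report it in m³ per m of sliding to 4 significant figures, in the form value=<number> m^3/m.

All working math keeps full float precision; printed values are rounded, and one final rounding to four significant figures.
Convert: Hardness H = 9.881 GPa = 9.881e+09 Pa.
Working in SI base units: W = 78.94 N, H = 9.881e+09 Pa, K = 3.852e-03.
The wear rate dV/dL = K·W/H — distance-free: 3.852e-03 · 78.94 / 9.881e+09 = 3.077e-11 m³/m.

value=3.077e-11 m^3/m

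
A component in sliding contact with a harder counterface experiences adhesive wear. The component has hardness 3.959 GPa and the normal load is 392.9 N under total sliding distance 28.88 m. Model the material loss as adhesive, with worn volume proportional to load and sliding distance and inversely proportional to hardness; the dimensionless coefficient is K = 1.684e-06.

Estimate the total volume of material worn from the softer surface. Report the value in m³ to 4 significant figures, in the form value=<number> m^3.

Displayed values are rounded — each operation keeps full float precision — one final rounding to four significant figures.
Convert: Hardness H = 3.959 GPa = 3.959e+09 Pa.
Restated in SI base units: W = 392.9 N, H = 3.959e+09 Pa, K = 1.684e-06.
Apply Archard: V = K·W·L/H = 1.684e-06 · 392.9 · 28.88 / 3.959e+09 = 4.827e-12 m³.

value=4.827e-12 m^3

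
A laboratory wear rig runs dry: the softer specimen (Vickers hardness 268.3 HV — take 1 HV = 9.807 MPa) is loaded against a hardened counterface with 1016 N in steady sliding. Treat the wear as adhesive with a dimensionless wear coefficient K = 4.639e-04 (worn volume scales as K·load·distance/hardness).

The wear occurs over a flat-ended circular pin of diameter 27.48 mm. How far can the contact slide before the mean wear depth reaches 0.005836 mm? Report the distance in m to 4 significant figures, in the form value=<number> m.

Every step maintains exact precision — intermediate values are displayed rounded; one last rounding, at four significant figures.
Convert: Hardness H = 268.3 HV × 9.807 MPa/HV = 2631 MPa = 2.631e+09 Pa.
Convert: Pin diameter d = 27.48 mm = 0.02748 m. Contact area A = π·d²/4 = π·(0.02748 m)²/4 = 5.931e-04 m².
Convert: Depth limit h_lim = 0.005836 mm = 5.836e-06 m.
Expressed in SI base units: W = 1016 N, H = 2.631e+09 Pa, K = 4.639e-04.
Wearable volume V_lim = h_lim·A = 5.836e-06 · 5.931e-04 = 3.461e-09 m³.
Life L = V_lim·H/(K·W) = 3.461e-09 · 2.631e+09 / (4.639e-04 · 1016) = 19.32 m.

value=19.32 m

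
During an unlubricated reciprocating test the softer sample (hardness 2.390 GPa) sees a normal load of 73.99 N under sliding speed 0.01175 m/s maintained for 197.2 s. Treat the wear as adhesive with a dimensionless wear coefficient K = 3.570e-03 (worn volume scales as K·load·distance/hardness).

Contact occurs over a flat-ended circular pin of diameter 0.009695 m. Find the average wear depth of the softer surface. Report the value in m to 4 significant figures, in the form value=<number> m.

value=3.469e-06 m

Intermediate values are displayed rounded; the computation runs at full float precision, and one final rounding, at 4 significant figures.
The distance L = v·t = 0.01175 m/s × 197.2 s = 2.317 m.
Hardness H = 2.390 GPa = 2.390e+09 Pa.
Contact area A = π·d²/4 = π·(0.009695 m)²/4 = 7.382e-05 m².
In SI base units: W = 73.99 N, H = 2.390e+09 Pa, K = 3.570e-03.
Volume removed: V = K·W·L/H = 3.570e-03 · 73.99 · 2.317 / 2.390e+09 = 2.561e-10 m³.
Depth h = V/A = 2.561e-10 / 7.382e-05 = 3.469e-06 m.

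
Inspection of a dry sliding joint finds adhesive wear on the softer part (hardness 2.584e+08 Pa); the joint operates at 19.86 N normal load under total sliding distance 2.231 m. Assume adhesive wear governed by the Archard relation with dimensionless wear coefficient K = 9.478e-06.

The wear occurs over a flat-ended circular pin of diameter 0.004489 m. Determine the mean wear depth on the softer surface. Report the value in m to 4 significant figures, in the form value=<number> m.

value=1.027e-07 m

The computation carries full float precision. Intermediates are shown rounded. Rounded once at the end, at 4 significant digits.
Contact area A = π·d²/4 = π·(0.004489 m)²/4 = 1.583e-05 m².
Working in SI base units: W = 19.86 N, H = 2.584e+08 Pa, K = 9.478e-06.
Worn volume V = K·W·L/H = 9.478e-06 · 19.86 · 2.231 / 2.584e+08 = 1.625e-12 m³.
Wear depth h = V/A = 1.625e-12 / 1.583e-05 = 1.027e-07 m.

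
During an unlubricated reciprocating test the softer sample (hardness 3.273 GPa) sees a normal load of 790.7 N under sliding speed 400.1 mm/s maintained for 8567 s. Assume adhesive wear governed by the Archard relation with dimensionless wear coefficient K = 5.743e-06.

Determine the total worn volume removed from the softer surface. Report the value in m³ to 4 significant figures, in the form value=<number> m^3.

value=4.756e-09 m^3

Shown intermediates are rounded; all arithmetic holds full precision. Rounded once at the end, at four significant figures.
Sliding speed v = 400.1 mm/s = 0.4001 m/s. The distance L = v·t = 0.4001 m/s × 8567 s = 3428 m.
Hardness H = 3.273 GPa = 3.273e+09 Pa.
In SI base units, W = 790.7 N, H = 3.273e+09 Pa, K = 5.743e-06.
The Archard volume V = K·W·L/H = 5.743e-06 · 790.7 · 3428 / 3.273e+09 = 4.756e-09 m³.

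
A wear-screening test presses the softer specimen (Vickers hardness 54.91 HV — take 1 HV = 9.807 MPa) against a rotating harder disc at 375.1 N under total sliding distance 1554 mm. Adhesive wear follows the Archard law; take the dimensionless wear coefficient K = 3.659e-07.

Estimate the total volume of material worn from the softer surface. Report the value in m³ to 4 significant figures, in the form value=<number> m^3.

value=3.961e-13 m^3

Intermediates appear rounded. Each operation holds full float precision, and a single final rounding to four significant digits.
Distance covered L = 1554 mm = 1.554 m.
Hardness H = 54.91 HV × 9.807 MPa/HV = 538.5 MPa = 5.385e+08 Pa.
Expressed in SI base units: W = 375.1 N, H = 5.385e+08 Pa, K = 3.659e-07.
Archard volume V = K·W·L/H = 3.659e-07 · 375.1 · 1.554 / 5.385e+08 = 3.961e-13 m³.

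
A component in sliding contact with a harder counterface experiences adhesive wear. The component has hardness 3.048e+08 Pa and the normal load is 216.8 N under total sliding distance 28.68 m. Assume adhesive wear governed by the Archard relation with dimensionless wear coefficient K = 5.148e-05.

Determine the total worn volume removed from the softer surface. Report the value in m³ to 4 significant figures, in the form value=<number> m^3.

All arithmetic keeps full precision — intermediate values are shown rounded. Rounded just once, at 4 significant digits.
In SI base units: W = 216.8 N, H = 3.048e+08 Pa, K = 5.148e-05.
Volume removed: V = K·W·L/H = 5.148e-05 · 216.8 · 28.68 / 3.048e+08 = 1.050e-09 m³.

value=1.050e-09 m^3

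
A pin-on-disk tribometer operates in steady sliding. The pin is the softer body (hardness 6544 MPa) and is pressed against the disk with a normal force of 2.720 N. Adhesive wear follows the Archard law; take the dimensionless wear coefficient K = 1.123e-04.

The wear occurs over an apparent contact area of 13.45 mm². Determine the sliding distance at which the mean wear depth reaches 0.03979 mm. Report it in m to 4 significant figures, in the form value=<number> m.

The intermediates are printed rounded — all working math runs at exact precision — rounded once at the end to four significant digits.
Hardness H = 6544 MPa = 6.544e+09 Pa.
Contact area A = 13.45 mm² = 1.345e-05 m².
Depth limit h_lim = 0.03979 mm = 3.979e-05 m.
SI base units throughout: W = 2.720 N, H = 6.544e+09 Pa, K = 1.123e-04.
Limit volume V_lim = h_lim·A = 3.979e-05 · 1.345e-05 = 5.352e-10 m³.
Thus life L = V_lim·H/(K·W) = 5.352e-10 · 6.544e+09 / (1.123e-04 · 2.720) = 1.147e+04 m.

value=1.147e+04 m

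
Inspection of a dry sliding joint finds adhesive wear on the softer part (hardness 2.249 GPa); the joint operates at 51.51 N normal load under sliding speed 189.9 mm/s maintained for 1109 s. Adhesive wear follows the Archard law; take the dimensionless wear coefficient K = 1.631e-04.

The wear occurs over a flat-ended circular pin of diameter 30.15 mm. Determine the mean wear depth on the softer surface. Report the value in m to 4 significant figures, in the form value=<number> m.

All working math carries full precision. Intermediates are shown rounded. Rounded once at the end to 4 significant digits.
Convert: Sliding speed v = 189.9 mm/s = 0.1899 m/s. The distance L = v·t = 0.1899 m/s × 1109 s = 210.6 m.
Convert: Hardness H = 2.249 GPa = 2.249e+09 Pa.
Convert: Pin diameter d = 30.15 mm = 0.03015 m. Contact area A = π·d²/4 = π·(0.03015 m)²/4 = 7.139e-04 m².
Restated in SI base units: W = 51.51 N, H = 2.249e+09 Pa, K = 1.631e-04.
Archard volume V = K·W·L/H = 1.631e-04 · 51.51 · 210.6 / 2.249e+09 = 7.867e-10 m³.
Depth of wear h = V/A = 7.867e-10 / 7.139e-04 = 1.102e-06 m.

value=1.102e-06 m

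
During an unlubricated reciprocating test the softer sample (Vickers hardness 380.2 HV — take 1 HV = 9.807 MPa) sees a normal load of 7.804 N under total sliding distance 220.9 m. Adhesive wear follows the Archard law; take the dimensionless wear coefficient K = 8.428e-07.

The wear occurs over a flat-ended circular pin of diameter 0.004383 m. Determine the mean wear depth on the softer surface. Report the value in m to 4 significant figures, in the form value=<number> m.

All working math maintains full precision; the intermediates are shown rounded — rounded just once, at 4 significant figures.
Hardness H = 380.2 HV × 9.807 MPa/HV = 3729 MPa = 3.729e+09 Pa.
Contact area A = π·d²/4 = π·(0.004383 m)²/4 = 1.509e-05 m².
Working in SI base units: W = 7.804 N, H = 3.729e+09 Pa, K = 8.428e-07.
Wear volume V = K·W·L/H = 8.428e-07 · 7.804 · 220.9 / 3.729e+09 = 3.897e-13 m³.
Depth of wear h = V/A = 3.897e-13 / 1.509e-05 = 2.583e-08 m.

value=2.583e-08 m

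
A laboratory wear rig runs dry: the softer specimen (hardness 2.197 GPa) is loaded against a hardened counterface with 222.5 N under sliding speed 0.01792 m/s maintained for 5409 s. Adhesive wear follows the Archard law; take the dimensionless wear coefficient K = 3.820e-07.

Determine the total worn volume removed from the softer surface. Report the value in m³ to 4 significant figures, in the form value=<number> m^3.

Each operation carries exact precision — intermediates are printed rounded — rounded just once to four significant digits.
Convert: Sliding distance L = v·t = 0.01792 m/s × 5409 s = 96.93 m.
Convert: Hardness H = 2.197 GPa = 2.197e+09 Pa.
As SI base values: W = 222.5 N, H = 2.197e+09 Pa, K = 3.820e-07.
Archard relation: V = K·W·L/H = 3.820e-07 · 222.5 · 96.93 / 2.197e+09 = 3.750e-12 m³.

value=3.750e-12 m^3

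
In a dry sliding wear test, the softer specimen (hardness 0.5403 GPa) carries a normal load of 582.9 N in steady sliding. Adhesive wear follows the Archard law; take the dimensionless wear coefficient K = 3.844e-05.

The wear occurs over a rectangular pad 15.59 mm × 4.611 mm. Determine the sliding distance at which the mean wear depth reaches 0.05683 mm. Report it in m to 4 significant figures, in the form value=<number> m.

Intermediates appear rounded; the computation maintains full precision, and one last rounding, at four significant figures.
Convert: Hardness H = 0.5403 GPa = 5.403e+08 Pa.
Convert: Pad sides 15.59 mm × 4.611 mm = 0.01559 m × 0.004611 m. Contact area A = 0.01559 m × 0.004611 m = 7.189e-05 m².
Convert: Depth limit h_lim = 0.05683 mm = 5.683e-05 m.
Restated in SI base units: W = 582.9 N, H = 5.403e+08 Pa, K = 3.844e-05.
At the depth limit, V_lim = h_lim·A = 5.683e-05 · 7.189e-05 = 4.085e-09 m³.
So the life L = V_lim·H/(K·W) = 4.085e-09 · 5.403e+08 / (3.844e-05 · 582.9) = 98.51 m.

value=98.51 m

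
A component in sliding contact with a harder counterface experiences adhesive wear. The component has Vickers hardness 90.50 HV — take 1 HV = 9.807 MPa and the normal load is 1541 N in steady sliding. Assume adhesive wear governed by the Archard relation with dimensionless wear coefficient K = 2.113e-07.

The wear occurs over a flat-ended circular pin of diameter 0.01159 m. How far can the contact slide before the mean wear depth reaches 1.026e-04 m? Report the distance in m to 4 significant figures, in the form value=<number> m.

The algebra holds exact precision — the intermediates are printed rounded — rounded once at the end, at 4 significant digits.
Convert: Hardness H = 90.50 HV × 9.807 MPa/HV = 887.5 MPa = 8.875e+08 Pa.
Convert: Contact area A = π·d²/4 = π·(0.01159 m)²/4 = 1.055e-04 m².
As SI base values: W = 1541 N, H = 8.875e+08 Pa, K = 2.113e-07.
Limit volume V_lim = h_lim·A = 1.026e-04 · 1.055e-04 = 1.082e-08 m³.
Inverting, life L = V_lim·H/(K·W) = 1.082e-08 · 8.875e+08 / (2.113e-07 · 1541) = 2.950e+04 m.

value=2.950e+04 m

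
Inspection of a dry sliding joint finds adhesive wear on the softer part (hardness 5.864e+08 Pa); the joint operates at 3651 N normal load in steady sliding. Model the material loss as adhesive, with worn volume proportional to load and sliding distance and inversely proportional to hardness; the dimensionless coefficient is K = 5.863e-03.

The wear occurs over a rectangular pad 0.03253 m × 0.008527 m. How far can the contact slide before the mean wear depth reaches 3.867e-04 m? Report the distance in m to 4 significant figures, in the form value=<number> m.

All working math maintains full precision. Intermediates are shown rounded, and rounded once at the end, at four significant figures.
Contact area A = 0.03253 m × 0.008527 m = 2.774e-04 m².
Collected in SI base units: W = 3651 N, H = 5.864e+08 Pa, K = 5.863e-03.
Permissible volume V_lim = h_lim·A = 3.867e-04 · 2.774e-04 = 1.073e-07 m³.
So the life L = V_lim·H/(K·W) = 1.073e-07 · 5.864e+08 / (5.863e-03 · 3651) = 2.938 m.

value=2.938 m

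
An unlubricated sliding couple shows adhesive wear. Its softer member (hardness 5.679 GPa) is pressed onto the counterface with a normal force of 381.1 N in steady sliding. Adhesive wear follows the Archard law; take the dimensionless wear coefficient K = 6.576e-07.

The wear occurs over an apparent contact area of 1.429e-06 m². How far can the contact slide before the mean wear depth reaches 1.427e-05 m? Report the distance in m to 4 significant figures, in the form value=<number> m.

The intermediates are displayed rounded, and all arithmetic holds full float precision, and rounded just once, at four significant figures.
Hardness H = 5.679 GPa = 5.679e+09 Pa.
In SI base units: W = 381.1 N, H = 5.679e+09 Pa, K = 6.576e-07.
Permissible volume V_lim = h_lim·A = 1.427e-05 · 1.429e-06 = 2.039e-11 m³.
Sliding life L = V_lim·H/(K·W) = 2.039e-11 · 5.679e+09 / (6.576e-07 · 381.1) = 462.1 m.

value=462.1 m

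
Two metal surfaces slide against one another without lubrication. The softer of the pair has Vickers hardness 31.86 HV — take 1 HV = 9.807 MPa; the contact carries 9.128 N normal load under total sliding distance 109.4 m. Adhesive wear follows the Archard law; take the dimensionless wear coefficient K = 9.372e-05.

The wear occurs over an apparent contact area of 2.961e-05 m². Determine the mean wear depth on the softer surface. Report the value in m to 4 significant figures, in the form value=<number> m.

The intermediates are shown rounded — the computation holds full float precision — rounded just once, at 4 significant digits.
Convert: Hardness H = 31.86 HV × 9.807 MPa/HV = 312.5 MPa = 3.125e+08 Pa.
Working in SI base units: W = 9.128 N, H = 3.125e+08 Pa, K = 9.372e-05.
Archard relation: V = K·W·L/H = 9.372e-05 · 9.128 · 109.4 / 3.125e+08 = 2.995e-10 m³.
Wear depth h = V/A = 2.995e-10 / 2.961e-05 = 1.012e-05 m.

value=1.012e-05 m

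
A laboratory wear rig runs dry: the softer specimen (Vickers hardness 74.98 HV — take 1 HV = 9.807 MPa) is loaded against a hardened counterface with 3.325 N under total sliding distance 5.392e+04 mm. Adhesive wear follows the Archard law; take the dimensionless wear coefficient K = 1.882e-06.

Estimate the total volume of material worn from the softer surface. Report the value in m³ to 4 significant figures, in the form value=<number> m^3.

The computation carries exact precision, and the intermediates are printed rounded — one final rounding, at 4 significant figures.
Distance L = 5.392e+04 mm = 53.92 m.
Hardness H = 74.98 HV × 9.807 MPa/HV = 735.3 MPa = 7.353e+08 Pa.
SI base units throughout: W = 3.325 N, H = 7.353e+08 Pa, K = 1.882e-06.
By Archard's law, V = K·W·L/H = 1.882e-06 · 3.325 · 53.92 / 7.353e+08 = 4.589e-13 m³.

value=4.589e-13 m^3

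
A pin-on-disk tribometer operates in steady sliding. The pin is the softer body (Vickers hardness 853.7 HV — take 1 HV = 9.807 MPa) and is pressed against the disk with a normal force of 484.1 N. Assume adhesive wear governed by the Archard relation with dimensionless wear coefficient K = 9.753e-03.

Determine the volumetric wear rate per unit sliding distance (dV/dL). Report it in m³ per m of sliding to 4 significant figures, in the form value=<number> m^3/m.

value=5.639e-10 m^3/m

Intermediates are shown rounded, and each operation holds exact precision — a single final rounding: four significant figures.
Convert: Hardness H = 853.7 HV × 9.807 MPa/HV = 8372 MPa = 8.372e+09 Pa.
In SI base units: W = 484.1 N, H = 8.372e+09 Pa, K = 9.753e-03.
Volumetric rate dV/dL = K·W/H (independent of L): 9.753e-03 · 484.1 / 8.372e+09 = 5.639e-10 m³/m.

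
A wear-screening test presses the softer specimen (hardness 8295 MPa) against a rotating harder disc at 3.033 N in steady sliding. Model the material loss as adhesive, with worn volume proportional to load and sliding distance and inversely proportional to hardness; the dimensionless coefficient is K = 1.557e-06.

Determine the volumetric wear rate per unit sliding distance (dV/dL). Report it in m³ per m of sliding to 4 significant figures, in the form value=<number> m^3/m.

value=5.693e-16 m^3/m

Intermediate values are shown rounded. The computation runs at full precision; one last rounding: four significant digits.
Convert: Hardness H = 8295 MPa = 8.295e+09 Pa.
SI base units throughout: W = 3.033 N, H = 8.295e+09 Pa, K = 1.557e-06.
Wear rate dV/dL = K·W/H: 1.557e-06 · 3.033 / 8.295e+09 = 5.693e-16 m³/m.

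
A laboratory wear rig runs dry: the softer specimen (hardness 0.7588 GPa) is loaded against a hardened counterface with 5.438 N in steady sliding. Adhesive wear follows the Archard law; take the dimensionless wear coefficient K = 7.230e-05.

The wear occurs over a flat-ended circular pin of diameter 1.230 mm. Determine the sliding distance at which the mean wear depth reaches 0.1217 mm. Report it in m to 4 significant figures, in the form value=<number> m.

value=279.1 m

The algebra carries full precision; intermediates are shown rounded — rounded just once: 4 significant digits.
Hardness H = 0.7588 GPa = 7.588e+08 Pa.
Pin diameter d = 1.230 mm = 0.001230 m. Contact area A = π·d²/4 = π·(0.001230 m)²/4 = 1.188e-06 m².
Depth limit h_lim = 0.1217 mm = 1.217e-04 m.
As SI base values: W = 5.438 N, H = 7.588e+08 Pa, K = 7.230e-05.
Limit volume V_lim = h_lim·A = 1.217e-04 · 1.188e-06 = 1.446e-10 m³.
Inverting, life L = V_lim·H/(K·W) = 1.446e-10 · 7.588e+08 / (7.230e-05 · 5.438) = 279.1 m.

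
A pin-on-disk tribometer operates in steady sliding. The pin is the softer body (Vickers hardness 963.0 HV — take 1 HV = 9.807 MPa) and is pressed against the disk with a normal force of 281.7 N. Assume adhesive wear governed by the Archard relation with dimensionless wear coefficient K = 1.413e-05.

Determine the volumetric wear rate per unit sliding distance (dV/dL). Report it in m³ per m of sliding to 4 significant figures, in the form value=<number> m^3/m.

Intermediate values appear rounded. Each operation carries full precision; rounded once at the end: four significant digits.
Convert: Hardness H = 963.0 HV × 9.807 MPa/HV = 9444 MPa = 9.444e+09 Pa.
Collected in SI base units: W = 281.7 N, H = 9.444e+09 Pa, K = 1.413e-05.
Volumetric rate dV/dL = K·W/H (independent of L): 1.413e-05 · 281.7 / 9.444e+09 = 4.215e-13 m³/m.

value=4.215e-13 m^3/m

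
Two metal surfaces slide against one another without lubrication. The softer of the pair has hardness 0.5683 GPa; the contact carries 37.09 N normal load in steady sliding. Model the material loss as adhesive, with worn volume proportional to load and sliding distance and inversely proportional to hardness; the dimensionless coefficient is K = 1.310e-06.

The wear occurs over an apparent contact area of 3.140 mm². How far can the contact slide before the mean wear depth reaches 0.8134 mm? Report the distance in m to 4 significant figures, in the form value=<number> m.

value=2.987e+04 m

Intermediate values appear rounded, and the computation holds exact precision, and one final rounding, at four significant digits.
Hardness H = 0.5683 GPa = 5.683e+08 Pa.
Contact area A = 3.140 mm² = 3.140e-06 m².
Depth limit h_lim = 0.8134 mm = 8.134e-04 m.
Working in SI base units: W = 37.09 N, H = 5.683e+08 Pa, K = 1.310e-06.
Allowed volume V_lim = h_lim·A = 8.134e-04 · 3.140e-06 = 2.554e-09 m³.
So the life L = V_lim·H/(K·W) = 2.554e-09 · 5.683e+08 / (1.310e-06 · 37.09) = 2.987e+04 m.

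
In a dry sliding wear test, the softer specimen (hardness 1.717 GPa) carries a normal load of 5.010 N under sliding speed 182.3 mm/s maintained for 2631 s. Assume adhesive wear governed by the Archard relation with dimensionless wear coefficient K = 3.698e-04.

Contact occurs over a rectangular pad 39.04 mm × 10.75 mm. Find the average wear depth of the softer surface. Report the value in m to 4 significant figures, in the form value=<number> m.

Every step runs at exact precision, and intermediate values are shown rounded. Rounded once at the end: 4 significant figures.
Sliding speed v = 182.3 mm/s = 0.1823 m/s. Path length L = v·t = 0.1823 m/s × 2631 s = 479.6 m.
Hardness H = 1.717 GPa = 1.717e+09 Pa.
Pad sides 39.04 mm × 10.75 mm = 0.03904 m × 0.01075 m. Contact area A = 0.03904 m × 0.01075 m = 4.197e-04 m².
In SI base units, W = 5.010 N, H = 1.717e+09 Pa, K = 3.698e-04.
The Archard volume V = K·W·L/H = 3.698e-04 · 5.010 · 479.6 / 1.717e+09 = 5.175e-10 m³.
Mean depth h = V/A = 5.175e-10 / 4.197e-04 = 1.233e-06 m.

value=1.233e-06 m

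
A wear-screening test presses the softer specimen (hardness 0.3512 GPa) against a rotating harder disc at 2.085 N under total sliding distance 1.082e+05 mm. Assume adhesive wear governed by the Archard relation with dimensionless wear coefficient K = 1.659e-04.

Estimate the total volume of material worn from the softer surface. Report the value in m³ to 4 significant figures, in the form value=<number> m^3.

value=1.066e-10 m^3

Intermediates are displayed rounded — each operation maintains full precision, and a single final rounding: four significant figures.
Distance covered L = 1.082e+05 mm = 108.2 m.
Hardness H = 0.3512 GPa = 3.512e+08 Pa.
Collected in SI base units: W = 2.085 N, H = 3.512e+08 Pa, K = 1.659e-04.
Wear volume V = K·W·L/H = 1.659e-04 · 2.085 · 108.2 / 3.512e+08 = 1.066e-10 m³.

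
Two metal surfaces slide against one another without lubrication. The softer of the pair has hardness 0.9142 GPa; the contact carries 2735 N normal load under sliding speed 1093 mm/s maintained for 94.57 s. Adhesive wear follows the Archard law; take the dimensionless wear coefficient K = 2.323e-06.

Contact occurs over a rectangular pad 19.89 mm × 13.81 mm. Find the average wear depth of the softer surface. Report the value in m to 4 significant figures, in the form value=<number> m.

Every step maintains exact precision; intermediates are printed rounded, and one final rounding to 4 significant digits.
Sliding speed v = 1093 mm/s = 1.093 m/s. Distance covered L = v·t = 1.093 m/s × 94.57 s = 103.4 m.
Hardness H = 0.9142 GPa = 9.142e+08 Pa.
Pad sides 19.89 mm × 13.81 mm = 0.01989 m × 0.01381 m. Contact area A = 0.01989 m × 0.01381 m = 2.747e-04 m².
Collected in SI base units: W = 2735 N, H = 9.142e+08 Pa, K = 2.323e-06.
Worn volume V = K·W·L/H = 2.323e-06 · 2735 · 103.4 / 9.142e+08 = 7.184e-10 m³.
Depth of wear h = V/A = 7.184e-10 / 2.747e-04 = 2.615e-06 m.

value=2.615e-06 m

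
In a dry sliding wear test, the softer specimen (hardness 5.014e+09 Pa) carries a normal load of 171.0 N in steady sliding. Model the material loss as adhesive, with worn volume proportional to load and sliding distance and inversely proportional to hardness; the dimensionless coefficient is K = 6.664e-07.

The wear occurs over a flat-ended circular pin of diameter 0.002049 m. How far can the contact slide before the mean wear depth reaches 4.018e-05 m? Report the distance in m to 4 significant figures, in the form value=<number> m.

Every step holds exact precision, and intermediate values appear rounded, and one final rounding: four significant digits.
Contact area A = π·d²/4 = π·(0.002049 m)²/4 = 3.297e-06 m².
Collected in SI base units: W = 171.0 N, H = 5.014e+09 Pa, K = 6.664e-07.
Permissible volume V_lim = h_lim·A = 4.018e-05 · 3.297e-06 = 1.325e-10 m³.
Inverting, life L = V_lim·H/(K·W) = 1.325e-10 · 5.014e+09 / (6.664e-07 · 171.0) = 5830 m.

value=5830 m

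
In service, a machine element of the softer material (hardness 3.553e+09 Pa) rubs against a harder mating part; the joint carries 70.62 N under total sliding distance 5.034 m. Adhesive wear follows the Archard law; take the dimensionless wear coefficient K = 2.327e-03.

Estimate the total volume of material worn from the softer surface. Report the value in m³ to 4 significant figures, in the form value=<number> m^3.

value=2.328e-10 m^3

Each operation keeps full precision — the intermediates appear rounded. Rounded once at the end: 4 significant figures.
Working in SI base units: W = 70.62 N, H = 3.553e+09 Pa, K = 2.327e-03.
Archard relation: V = K·W·L/H = 2.327e-03 · 70.62 · 5.034 / 3.553e+09 = 2.328e-10 m³.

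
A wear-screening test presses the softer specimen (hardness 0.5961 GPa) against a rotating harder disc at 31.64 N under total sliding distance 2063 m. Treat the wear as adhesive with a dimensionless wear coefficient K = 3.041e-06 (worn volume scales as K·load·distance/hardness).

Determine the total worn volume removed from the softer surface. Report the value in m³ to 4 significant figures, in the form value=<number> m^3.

value=3.330e-10 m^3

The algebra maintains full float precision — intermediate values are printed rounded — one final rounding, at 4 significant digits.
Convert: Hardness H = 0.5961 GPa = 5.961e+08 Pa.
As SI base values: W = 31.64 N, H = 5.961e+08 Pa, K = 3.041e-06.
Wear volume V = K·W·L/H = 3.041e-06 · 31.64 · 2063 / 5.961e+08 = 3.330e-10 m³.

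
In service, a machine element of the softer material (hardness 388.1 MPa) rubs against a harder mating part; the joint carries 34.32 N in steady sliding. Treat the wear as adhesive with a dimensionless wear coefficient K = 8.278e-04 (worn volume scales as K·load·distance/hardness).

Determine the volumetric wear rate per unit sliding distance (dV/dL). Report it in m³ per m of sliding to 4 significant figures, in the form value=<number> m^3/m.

Intermediate values are displayed rounded; the algebra carries exact precision, and one final rounding, at four significant figures.
Hardness H = 388.1 MPa = 3.881e+08 Pa.
Collected in SI base units: W = 34.32 N, H = 3.881e+08 Pa, K = 8.278e-04.
Volumetric rate dV/dL = K·W/H: 8.278e-04 · 34.32 / 3.881e+08 = 7.320e-11 m³/m.

value=7.320e-11 m^3/m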